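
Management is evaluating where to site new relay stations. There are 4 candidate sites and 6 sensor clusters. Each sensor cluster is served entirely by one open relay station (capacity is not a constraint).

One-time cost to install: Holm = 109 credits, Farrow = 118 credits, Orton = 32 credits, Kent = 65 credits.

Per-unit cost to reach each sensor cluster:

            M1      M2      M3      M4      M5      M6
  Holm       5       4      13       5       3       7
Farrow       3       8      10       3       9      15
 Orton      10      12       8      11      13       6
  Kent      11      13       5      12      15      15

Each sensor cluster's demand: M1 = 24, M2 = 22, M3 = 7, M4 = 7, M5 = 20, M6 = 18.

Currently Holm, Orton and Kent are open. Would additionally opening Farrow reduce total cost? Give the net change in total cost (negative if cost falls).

No — net change +56 (cost rises by 56).

Current service cost with {Holm, Orton, Kent}: 446.
Adding Farrow: each sensor cluster re-picks its cheapest; new service cost 384, saving 62.
Extra fixed cost: 118. Net change = 118 − 62 = 56.
(Totals: 652 → 708.)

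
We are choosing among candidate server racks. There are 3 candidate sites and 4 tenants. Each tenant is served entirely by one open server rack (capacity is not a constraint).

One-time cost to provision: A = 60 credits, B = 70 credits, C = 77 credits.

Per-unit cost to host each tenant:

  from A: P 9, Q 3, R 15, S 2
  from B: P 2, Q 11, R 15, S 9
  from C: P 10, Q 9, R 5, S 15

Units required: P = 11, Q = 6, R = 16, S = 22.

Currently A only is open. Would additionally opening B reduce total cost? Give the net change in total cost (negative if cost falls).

Current service cost with {A}: 401.
Adding B: each tenant re-picks its cheapest; new service cost 324, saving 77.
Extra fixed cost: 70. Net change = 70 − 77 = -7.
(Totals: 461 → 454.)

Yes — net change −7 (cost falls by 7).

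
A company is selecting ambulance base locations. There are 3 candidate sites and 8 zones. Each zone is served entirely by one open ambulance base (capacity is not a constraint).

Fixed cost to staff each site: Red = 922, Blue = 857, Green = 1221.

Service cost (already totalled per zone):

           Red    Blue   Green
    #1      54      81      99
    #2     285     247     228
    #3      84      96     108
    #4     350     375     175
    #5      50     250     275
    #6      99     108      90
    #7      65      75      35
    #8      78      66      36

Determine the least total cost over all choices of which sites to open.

For any fixed open set, each zone goes to its cheapest open site; total = fixed + service.
{Red}: #1→Red 54, #2→Red 285, #3→Red 84, #4→Red 350, #5→Red 50, #6→Red 99, #7→Red 65, #8→Red 78. Service 1065; fixed 922; total 1987.
{Blue}: #1→Blue 81, #2→Blue 247, #3→Blue 96, #4→Blue 375, #5→Blue 250, #6→Blue 108, #7→Blue 75, #8→Blue 66. Service 1298; fixed 857; total 2155.
{Green}: #1→Green 99, #2→Green 228, #3→Green 108, #4→Green 175, #5→Green 275, #6→Green 90, #7→Green 35, #8→Green 36. Service 1046; fixed 1221; total 2267.
{Red, Blue, Green}: #1→Red 54, #2→Green 228, #3→Red 84, #4→Green 175, #5→Red 50, #6→Green 90, #7→Green 35, #8→Green 36. Service 752; fixed 3000; total 3752.
No other subset beats 1987.

Minimum total cost: 1987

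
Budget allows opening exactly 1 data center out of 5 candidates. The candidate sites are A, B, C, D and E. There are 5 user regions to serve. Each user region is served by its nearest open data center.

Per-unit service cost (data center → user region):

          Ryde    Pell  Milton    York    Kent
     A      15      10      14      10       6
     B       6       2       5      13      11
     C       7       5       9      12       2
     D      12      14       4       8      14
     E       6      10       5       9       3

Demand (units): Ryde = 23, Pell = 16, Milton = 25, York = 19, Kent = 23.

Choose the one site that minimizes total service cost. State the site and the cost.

With exactly 1 open, each user region uses its cheapest among the chosen.
{E}: Ryde→E 6·23=138, Pell→E 10·16=160, Milton→E 5·25=125, York→E 9·19=171, Kent→E 3·23=69. Service cost 663.
{C}: service cost 740
{B}: service cost 795
Among all 5 size-1 choices, {E} is lowest.

Choose E only; total service cost 663.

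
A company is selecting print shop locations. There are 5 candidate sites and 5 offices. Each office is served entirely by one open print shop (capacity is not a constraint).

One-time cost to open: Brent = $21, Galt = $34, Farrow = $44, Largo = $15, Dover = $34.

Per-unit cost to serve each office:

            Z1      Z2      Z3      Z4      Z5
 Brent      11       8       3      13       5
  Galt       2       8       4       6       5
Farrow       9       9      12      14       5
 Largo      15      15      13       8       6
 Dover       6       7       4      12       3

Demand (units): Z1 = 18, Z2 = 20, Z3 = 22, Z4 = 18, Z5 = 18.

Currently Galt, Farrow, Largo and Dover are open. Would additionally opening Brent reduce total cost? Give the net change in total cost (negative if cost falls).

Yes — net change −1 (cost falls by 1).

Current service cost with {Galt, Farrow, Largo, Dover}: 426.
Adding Brent: each office re-picks its cheapest; new service cost 404, saving 22.
Extra fixed cost: 21. Net change = 21 − 22 = -1.
(Totals: 553 → 552.)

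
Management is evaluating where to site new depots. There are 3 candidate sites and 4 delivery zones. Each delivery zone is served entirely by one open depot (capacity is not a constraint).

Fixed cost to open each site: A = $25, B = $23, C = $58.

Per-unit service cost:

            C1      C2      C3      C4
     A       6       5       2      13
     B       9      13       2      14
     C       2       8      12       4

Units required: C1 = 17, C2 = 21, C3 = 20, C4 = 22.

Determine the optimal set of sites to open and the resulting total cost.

Open A and C; minimum total cost 350.

For any fixed open set, each delivery zone goes to its cheapest open site; total = fixed + service.
{A, C}: C1→C 2·17=34, C2→A 5·21=105, C3→A 2·20=40, C4→C 4·22=88. Service 267; fixed 83; total 350.
{A, B, C}: C1→C 2·17=34, C2→A 5·21=105, C3→A 2·20=40, C4→C 4·22=88. Service 267; fixed 106; total 373.
{B, C}: C1→C 2·17=34, C2→C 8·21=168, C3→B 2·20=40, C4→C 4·22=88. Service 330; fixed 81; total 411.
{B}: service 774 + fixed 23 = 797
No other subset beats 350.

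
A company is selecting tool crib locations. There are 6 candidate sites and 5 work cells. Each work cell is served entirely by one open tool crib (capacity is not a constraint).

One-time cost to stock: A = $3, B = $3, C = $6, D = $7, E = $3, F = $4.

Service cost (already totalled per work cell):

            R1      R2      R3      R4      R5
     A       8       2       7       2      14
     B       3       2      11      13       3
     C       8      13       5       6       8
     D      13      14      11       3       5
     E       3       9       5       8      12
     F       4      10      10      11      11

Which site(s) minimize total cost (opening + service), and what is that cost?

For any fixed open set, each work cell goes to its cheapest open site; total = fixed + service.
{A, B}: R1→B 3, R2→A 2, R3→A 7, R4→A 2, R5→B 3. Service 17; fixed 6; total 23.
{A, B, E}: service 15 + fixed 9 = 24
{A, B, C}: service 15 + fixed 12 = 27
{A, B, C, D, E, F}: R1→B 3, R2→A 2, R3→C 5, R4→A 2, R5→B 3. Service 15; fixed 26; total 41.
No other subset beats 23.

Open A and B; minimum total cost 23.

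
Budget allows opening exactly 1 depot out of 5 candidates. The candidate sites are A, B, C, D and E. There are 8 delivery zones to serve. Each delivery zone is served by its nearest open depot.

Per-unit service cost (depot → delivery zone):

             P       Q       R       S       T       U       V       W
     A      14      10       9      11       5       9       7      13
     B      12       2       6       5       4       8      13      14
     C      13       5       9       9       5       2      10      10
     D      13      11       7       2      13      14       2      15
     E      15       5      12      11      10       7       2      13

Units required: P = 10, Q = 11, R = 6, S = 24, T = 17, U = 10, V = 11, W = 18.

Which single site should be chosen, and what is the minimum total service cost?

Choose B only; total service cost 841.

With exactly 1 open, each delivery zone uses its cheapest among the chosen.
{B}: P→B 12·10=120, Q→B 2·11=22, R→B 6·6=36, S→B 5·24=120, T→B 4·17=68, U→B 8·10=80, V→B 13·11=143, W→B 14·18=252. Service cost 841.
{C}: service cost 850
{D}: service cost 994
Among all 5 size-1 choices, {B} is lowest.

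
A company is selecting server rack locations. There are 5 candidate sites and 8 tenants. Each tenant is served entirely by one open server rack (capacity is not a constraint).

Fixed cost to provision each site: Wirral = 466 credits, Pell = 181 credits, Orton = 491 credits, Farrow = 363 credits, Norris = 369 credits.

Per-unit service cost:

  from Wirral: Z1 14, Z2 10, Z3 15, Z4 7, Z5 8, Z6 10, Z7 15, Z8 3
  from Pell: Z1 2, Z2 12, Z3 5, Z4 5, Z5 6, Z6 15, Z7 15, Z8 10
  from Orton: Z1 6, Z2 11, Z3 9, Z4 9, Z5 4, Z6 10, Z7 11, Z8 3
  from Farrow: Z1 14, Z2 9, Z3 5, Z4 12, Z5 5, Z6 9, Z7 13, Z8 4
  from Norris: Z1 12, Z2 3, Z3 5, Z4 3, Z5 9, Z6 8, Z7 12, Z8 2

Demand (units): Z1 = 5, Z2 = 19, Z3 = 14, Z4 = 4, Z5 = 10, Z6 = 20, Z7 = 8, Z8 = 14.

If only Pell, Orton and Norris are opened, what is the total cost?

Total cost: 1506

Each tenant is assigned to its cheapest site among the open ones.
{Pell, Orton, Norris}: Z1→Pell 2·5=10, Z2→Norris 3·19=57, Z3→Pell 5·14=70, Z4→Norris 3·4=12, Z5→Orton 4·10=40, Z6→Norris 8·20=160, Z7→Orton 11·8=88, Z8→Norris 2·14=28. Service 465; fixed 1041; total 1506.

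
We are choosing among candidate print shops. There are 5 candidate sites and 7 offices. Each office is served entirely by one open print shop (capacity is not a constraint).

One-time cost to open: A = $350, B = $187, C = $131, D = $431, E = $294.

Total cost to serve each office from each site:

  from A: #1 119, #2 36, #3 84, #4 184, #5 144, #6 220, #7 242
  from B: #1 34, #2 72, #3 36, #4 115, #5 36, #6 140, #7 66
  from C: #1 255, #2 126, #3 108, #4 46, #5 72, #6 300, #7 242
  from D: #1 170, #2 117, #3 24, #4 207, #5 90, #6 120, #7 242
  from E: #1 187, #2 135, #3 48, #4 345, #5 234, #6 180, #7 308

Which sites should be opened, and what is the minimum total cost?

Open B only; minimum total cost 686.

For any fixed open set, each office goes to its cheapest open site; total = fixed + service.
{B}: #1→B 34, #2→B 72, #3→B 36, #4→B 115, #5→B 36, #6→B 140, #7→B 66. Service 499; fixed 187; total 686.
{B, C}: #1→B 34, #2→B 72, #3→B 36, #4→C 46, #5→B 36, #6→B 140, #7→B 66. Service 430; fixed 318; total 748.
{B, E}: #1→B 34, #2→B 72, #3→B 36, #4→B 115, #5→B 36, #6→B 140, #7→B 66. Service 499; fixed 481; total 980.
{A, B, C, D, E}: #1→B 34, #2→A 36, #3→D 24, #4→C 46, #5→B 36, #6→D 120, #7→B 66. Service 362; fixed 1393; total 1755.
No other subset beats 686.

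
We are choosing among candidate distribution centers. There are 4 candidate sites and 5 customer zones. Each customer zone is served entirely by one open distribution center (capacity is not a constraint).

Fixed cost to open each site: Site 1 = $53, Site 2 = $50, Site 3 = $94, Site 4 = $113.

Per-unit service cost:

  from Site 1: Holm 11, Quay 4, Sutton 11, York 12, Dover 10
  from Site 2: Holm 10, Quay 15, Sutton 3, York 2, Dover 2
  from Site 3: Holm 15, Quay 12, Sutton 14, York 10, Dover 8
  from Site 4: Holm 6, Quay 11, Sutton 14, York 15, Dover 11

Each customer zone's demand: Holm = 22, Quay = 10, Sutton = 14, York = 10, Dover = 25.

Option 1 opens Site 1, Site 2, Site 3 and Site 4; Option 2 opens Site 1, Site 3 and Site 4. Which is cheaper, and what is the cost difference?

Option 1: {Site 1, Site 2, Site 3, Site 4}: Holm→Site 4 6·22=132, Quay→Site 1 4·10=40, Sutton→Site 2 3·14=42, York→Site 2 2·10=20, Dover→Site 2 2·25=50. Service 284; fixed 310; total 594.
Option 2: {Site 1, Site 3, Site 4}: Holm→Site 4 6·22=132, Quay→Site 1 4·10=40, Sutton→Site 1 11·14=154, York→Site 3 10·10=100, Dover→Site 3 8·25=200. Service 626; fixed 260; total 886.
Difference: |594 − 886| = 292.

Option 1 is cheaper by 292.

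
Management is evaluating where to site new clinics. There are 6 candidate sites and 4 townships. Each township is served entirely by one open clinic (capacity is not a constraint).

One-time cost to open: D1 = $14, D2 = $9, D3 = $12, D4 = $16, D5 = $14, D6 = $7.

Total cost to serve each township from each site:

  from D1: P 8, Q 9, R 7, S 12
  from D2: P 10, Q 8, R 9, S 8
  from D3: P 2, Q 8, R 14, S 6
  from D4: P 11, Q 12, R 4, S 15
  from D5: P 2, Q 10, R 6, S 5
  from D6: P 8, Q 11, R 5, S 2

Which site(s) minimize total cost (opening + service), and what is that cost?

For any fixed open set, each township goes to its cheapest open site; total = fixed + service.
{D6}: P→D6 8, Q→D6 11, R→D6 5, S→D6 2. Service 26; fixed 7; total 33.
{D3, D6}: service 17 + fixed 19 = 36
{D5}: P→D5 2, Q→D5 10, R→D5 6, S→D5 5. Service 23; fixed 14; total 37.
{D1, D2, D3, D4, D5, D6}: P→D3 2, Q→D2 8, R→D4 4, S→D6 2. Service 16; fixed 72; total 88.
No other subset beats 33.

Open D6 only; minimum total cost 33.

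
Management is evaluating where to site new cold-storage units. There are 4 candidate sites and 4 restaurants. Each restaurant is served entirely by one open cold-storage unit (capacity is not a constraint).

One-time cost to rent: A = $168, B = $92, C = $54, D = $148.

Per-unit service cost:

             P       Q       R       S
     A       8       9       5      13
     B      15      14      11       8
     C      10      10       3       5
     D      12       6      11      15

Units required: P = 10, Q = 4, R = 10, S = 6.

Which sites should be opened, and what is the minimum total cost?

Open C only; minimum total cost 254.

For any fixed open set, each restaurant goes to its cheapest open site; total = fixed + service.
{C}: P→C 10·10=100, Q→C 10·4=40, R→C 3·10=30, S→C 5·6=30. Service 200; fixed 54; total 254.
{B, C}: P→C 10·10=100, Q→C 10·4=40, R→C 3·10=30, S→C 5·6=30. Service 200; fixed 146; total 346.
{C, D}: service 184 + fixed 202 = 386
{A, B, C, D}: P→A 8·10=80, Q→D 6·4=24, R→C 3·10=30, S→C 5·6=30. Service 164; fixed 462; total 626.
No other subset beats 254.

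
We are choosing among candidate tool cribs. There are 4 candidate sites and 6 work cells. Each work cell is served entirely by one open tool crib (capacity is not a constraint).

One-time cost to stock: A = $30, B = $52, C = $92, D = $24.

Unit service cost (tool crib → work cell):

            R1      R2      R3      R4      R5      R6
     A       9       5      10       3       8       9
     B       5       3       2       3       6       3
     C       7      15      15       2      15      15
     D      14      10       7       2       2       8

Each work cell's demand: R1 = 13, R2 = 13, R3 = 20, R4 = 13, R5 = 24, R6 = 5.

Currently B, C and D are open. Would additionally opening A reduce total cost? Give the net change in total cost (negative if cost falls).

No — net change +30 (cost rises by 30).

Current service cost with {B, C, D}: 233.
Adding A: each work cell re-picks its cheapest; new service cost 233, saving 0.
Extra fixed cost: 30. Net change = 30 − 0 = 30.
(Totals: 401 → 431.)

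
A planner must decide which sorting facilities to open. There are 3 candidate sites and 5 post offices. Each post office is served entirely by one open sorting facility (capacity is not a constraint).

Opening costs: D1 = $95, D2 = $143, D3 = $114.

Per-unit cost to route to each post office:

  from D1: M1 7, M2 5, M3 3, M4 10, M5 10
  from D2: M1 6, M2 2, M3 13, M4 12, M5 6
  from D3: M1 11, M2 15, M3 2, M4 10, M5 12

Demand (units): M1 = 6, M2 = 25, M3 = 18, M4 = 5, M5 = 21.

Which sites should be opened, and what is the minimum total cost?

Open D1 and D2; minimum total cost 554.

For any fixed open set, each post office goes to its cheapest open site; total = fixed + service.
{D1, D2}: M1→D2 6·6=36, M2→D2 2·25=50, M3→D1 3·18=54, M4→D1 10·5=50, M5→D2 6·21=126. Service 316; fixed 238; total 554.
{D2, D3}: M1→D2 6·6=36, M2→D2 2·25=50, M3→D3 2·18=36, M4→D3 10·5=50, M5→D2 6·21=126. Service 298; fixed 257; total 555.
{D1}: service 481 + fixed 95 = 576
{D1, D2, D3}: service 298 + fixed 352 = 650
No other subset beats 554.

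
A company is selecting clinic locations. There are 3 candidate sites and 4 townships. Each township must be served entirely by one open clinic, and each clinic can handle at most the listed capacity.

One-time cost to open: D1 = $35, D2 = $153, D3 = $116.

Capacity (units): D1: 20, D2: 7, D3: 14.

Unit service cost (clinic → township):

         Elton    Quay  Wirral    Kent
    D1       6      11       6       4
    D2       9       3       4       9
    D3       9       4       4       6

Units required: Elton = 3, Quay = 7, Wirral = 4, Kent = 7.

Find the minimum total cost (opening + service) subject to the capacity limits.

Open {D1, D3}: Elton→D1 6·3=18, Quay→D3 4·7=28, Wirral→D3 4·4=16, Kent→D1 4·7=28.
Loads: D1 carries 10/20, D3 carries 11/14. Service 90; fixed 151; total 241.
Next best feasible plan costs 249.

Minimum total cost: 241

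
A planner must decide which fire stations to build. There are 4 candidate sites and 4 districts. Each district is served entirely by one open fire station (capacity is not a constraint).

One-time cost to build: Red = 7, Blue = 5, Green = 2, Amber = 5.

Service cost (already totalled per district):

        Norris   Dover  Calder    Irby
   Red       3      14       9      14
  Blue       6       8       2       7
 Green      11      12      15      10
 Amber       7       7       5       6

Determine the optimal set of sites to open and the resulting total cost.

For any fixed open set, each district goes to its cheapest open site; total = fixed + service.
{Blue}: Norris→Blue 6, Dover→Blue 8, Calder→Blue 2, Irby→Blue 7. Service 23; fixed 5; total 28.
{Blue, Green}: Norris→Blue 6, Dover→Blue 8, Calder→Blue 2, Irby→Blue 7. Service 23; fixed 7; total 30.
{Amber}: service 25 + fixed 5 = 30
{Red, Blue, Green, Amber}: service 18 + fixed 19 = 37
No other subset beats 28.

Open Blue only; minimum total cost 28.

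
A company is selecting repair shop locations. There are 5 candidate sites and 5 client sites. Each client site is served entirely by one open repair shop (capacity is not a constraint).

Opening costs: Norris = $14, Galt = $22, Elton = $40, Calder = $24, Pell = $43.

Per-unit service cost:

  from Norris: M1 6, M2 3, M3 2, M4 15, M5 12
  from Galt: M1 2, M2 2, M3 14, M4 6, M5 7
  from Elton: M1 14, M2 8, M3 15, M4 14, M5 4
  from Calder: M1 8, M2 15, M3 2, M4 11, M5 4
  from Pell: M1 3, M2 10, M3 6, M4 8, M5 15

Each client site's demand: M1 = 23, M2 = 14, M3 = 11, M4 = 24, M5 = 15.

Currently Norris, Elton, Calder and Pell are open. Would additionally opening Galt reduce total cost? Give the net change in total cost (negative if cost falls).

Yes — net change −63 (cost falls by 63).

Current service cost with {Norris, Elton, Calder, Pell}: 385.
Adding Galt: each client site re-picks its cheapest; new service cost 300, saving 85.
Extra fixed cost: 22. Net change = 22 − 85 = -63.
(Totals: 506 → 443.)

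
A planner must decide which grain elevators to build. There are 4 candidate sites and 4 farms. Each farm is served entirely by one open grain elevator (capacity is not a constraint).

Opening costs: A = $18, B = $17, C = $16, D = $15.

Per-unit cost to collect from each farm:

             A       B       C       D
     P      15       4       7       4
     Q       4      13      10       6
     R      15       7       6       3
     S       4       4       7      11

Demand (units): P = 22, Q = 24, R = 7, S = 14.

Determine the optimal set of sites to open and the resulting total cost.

For any fixed open set, each farm goes to its cheapest open site; total = fixed + service.
{A, D}: P→D 4·22=88, Q→A 4·24=96, R→D 3·7=21, S→A 4·14=56. Service 261; fixed 33; total 294.
{A, C, D}: service 261 + fixed 49 = 310
{A, B, D}: P→B 4·22=88, Q→A 4·24=96, R→D 3·7=21, S→A 4·14=56. Service 261; fixed 50; total 311.
{A, B, C, D}: service 261 + fixed 66 = 327
No other subset beats 294.

Open A and D; minimum total cost 294.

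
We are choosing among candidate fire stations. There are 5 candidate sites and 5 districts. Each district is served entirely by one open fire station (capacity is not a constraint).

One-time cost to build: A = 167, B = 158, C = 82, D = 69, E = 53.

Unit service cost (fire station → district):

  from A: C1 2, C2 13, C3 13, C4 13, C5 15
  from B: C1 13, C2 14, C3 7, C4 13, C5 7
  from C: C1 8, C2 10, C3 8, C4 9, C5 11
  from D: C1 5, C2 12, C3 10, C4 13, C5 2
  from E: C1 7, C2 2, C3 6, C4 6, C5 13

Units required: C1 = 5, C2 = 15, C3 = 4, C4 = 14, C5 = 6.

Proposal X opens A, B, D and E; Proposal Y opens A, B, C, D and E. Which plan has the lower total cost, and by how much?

Proposal X: {A, B, D, E}: C1→A 2·5=10, C2→E 2·15=30, C3→E 6·4=24, C4→E 6·14=84, C5→D 2·6=12. Service 160; fixed 447; total 607.
Proposal Y: {A, B, C, D, E}: C1→A 2·5=10, C2→E 2·15=30, C3→E 6·4=24, C4→E 6·14=84, C5→D 2·6=12. Service 160; fixed 529; total 689.
Difference: |607 − 689| = 82.

Proposal X is cheaper by 82.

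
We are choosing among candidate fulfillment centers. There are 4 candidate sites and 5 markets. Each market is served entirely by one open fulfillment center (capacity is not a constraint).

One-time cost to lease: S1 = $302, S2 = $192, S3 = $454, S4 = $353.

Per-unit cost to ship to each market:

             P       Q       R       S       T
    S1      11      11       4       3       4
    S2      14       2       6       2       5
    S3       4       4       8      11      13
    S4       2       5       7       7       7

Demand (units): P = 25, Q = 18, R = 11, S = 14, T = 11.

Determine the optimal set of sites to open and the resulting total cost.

Open S2 only; minimum total cost 727.

For any fixed open set, each market goes to its cheapest open site; total = fixed + service.
{S2}: P→S2 14·25=350, Q→S2 2·18=36, R→S2 6·11=66, S→S2 2·14=28, T→S2 5·11=55. Service 535; fixed 192; total 727.
{S4}: P→S4 2·25=50, Q→S4 5·18=90, R→S4 7·11=77, S→S4 7·14=98, T→S4 7·11=77. Service 392; fixed 353; total 745.
{S2, S4}: service 235 + fixed 545 = 780
{S1, S2, S3, S4}: P→S4 2·25=50, Q→S2 2·18=36, R→S1 4·11=44, S→S2 2·14=28, T→S1 4·11=44. Service 202; fixed 1301; total 1503.
No other subset beats 727.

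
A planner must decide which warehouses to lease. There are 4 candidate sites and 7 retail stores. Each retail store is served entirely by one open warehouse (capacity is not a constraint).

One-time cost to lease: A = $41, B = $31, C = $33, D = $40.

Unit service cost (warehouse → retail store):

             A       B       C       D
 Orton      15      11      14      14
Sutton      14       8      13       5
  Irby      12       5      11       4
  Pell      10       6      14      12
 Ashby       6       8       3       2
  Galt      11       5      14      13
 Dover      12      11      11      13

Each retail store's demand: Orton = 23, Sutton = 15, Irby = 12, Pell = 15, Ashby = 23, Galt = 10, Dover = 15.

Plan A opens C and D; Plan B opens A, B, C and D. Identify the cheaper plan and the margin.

Plan B is cheaper by 167.

Plan A: {C, D}: Orton→C 14·23=322, Sutton→D 5·15=75, Irby→D 4·12=48, Pell→D 12·15=180, Ashby→D 2·23=46, Galt→D 13·10=130, Dover→C 11·15=165. Service 966; fixed 73; total 1039.
Plan B: {A, B, C, D}: Orton→B 11·23=253, Sutton→D 5·15=75, Irby→D 4·12=48, Pell→B 6·15=90, Ashby→D 2·23=46, Galt→B 5·10=50, Dover→B 11·15=165. Service 727; fixed 145; total 872.
Difference: |1039 − 872| = 167.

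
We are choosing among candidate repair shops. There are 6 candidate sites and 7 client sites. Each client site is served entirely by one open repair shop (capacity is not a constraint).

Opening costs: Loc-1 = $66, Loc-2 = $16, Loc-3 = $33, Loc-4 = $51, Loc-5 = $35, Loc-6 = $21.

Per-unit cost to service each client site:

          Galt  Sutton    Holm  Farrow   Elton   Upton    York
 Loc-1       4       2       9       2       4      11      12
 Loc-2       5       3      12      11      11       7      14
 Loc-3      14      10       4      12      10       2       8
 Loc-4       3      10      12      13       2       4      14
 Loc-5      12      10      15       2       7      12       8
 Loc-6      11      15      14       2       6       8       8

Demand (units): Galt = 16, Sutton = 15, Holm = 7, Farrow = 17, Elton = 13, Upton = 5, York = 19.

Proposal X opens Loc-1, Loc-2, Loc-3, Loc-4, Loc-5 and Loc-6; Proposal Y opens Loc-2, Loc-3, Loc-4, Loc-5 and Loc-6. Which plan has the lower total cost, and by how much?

Proposal Y is cheaper by 51.

Proposal X: {Loc-1, Loc-2, Loc-3, Loc-4, Loc-5, Loc-6}: Galt→Loc-4 3·16=48, Sutton→Loc-1 2·15=30, Holm→Loc-3 4·7=28, Farrow→Loc-1 2·17=34, Elton→Loc-4 2·13=26, Upton→Loc-3 2·5=10, York→Loc-3 8·19=152. Service 328; fixed 222; total 550.
Proposal Y: {Loc-2, Loc-3, Loc-4, Loc-5, Loc-6}: Galt→Loc-4 3·16=48, Sutton→Loc-2 3·15=45, Holm→Loc-3 4·7=28, Farrow→Loc-5 2·17=34, Elton→Loc-4 2·13=26, Upton→Loc-3 2·5=10, York→Loc-3 8·19=152. Service 343; fixed 156; total 499.
Difference: |550 − 499| = 51.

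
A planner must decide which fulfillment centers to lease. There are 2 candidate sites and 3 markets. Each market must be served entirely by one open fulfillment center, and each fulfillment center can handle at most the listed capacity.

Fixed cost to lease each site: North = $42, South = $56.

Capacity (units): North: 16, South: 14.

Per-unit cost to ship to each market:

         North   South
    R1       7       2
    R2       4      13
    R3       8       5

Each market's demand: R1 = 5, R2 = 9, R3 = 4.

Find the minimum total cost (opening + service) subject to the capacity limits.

Minimum total cost: 164

Open {North, South}: R1→South 2·5=10, R2→North 4·9=36, R3→South 5·4=20.
Loads: North carries 9/16, South carries 9/14. Service 66; fixed 98; total 164.
Next best feasible plan costs 176.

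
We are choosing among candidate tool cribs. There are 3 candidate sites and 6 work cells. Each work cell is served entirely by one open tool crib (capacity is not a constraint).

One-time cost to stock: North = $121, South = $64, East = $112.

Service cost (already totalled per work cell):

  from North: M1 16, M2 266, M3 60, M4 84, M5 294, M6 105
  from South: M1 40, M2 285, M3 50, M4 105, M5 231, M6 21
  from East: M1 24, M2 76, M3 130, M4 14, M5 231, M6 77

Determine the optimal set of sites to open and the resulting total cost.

Open South and East; minimum total cost 592.

For any fixed open set, each work cell goes to its cheapest open site; total = fixed + service.
{South, East}: M1→East 24, M2→East 76, M3→South 50, M4→East 14, M5→South 231, M6→South 21. Service 416; fixed 176; total 592.
{East}: M1→East 24, M2→East 76, M3→East 130, M4→East 14, M5→East 231, M6→East 77. Service 552; fixed 112; total 664.
{North, South, East}: service 408 + fixed 297 = 705
{South}: M1→South 40, M2→South 285, M3→South 50, M4→South 105, M5→South 231, M6→South 21. Service 732; fixed 64; total 796.
No other subset beats 592.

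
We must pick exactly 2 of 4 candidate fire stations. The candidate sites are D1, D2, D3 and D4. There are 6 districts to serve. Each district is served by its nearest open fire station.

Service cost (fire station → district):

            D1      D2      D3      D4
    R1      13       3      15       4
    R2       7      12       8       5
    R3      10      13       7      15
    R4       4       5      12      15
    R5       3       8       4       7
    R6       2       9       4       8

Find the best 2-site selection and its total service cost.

Choose D1 and D4; total service cost 28.

With exactly 2 open, each district uses its cheapest among the chosen.
{D1, D4}: R1→D4 4, R2→D4 5, R3→D1 10, R4→D1 4, R5→D1 3, R6→D1 2. Service cost 28.
{D1, D2}: service cost 29
{D2, D3}: service cost 31
Among all 6 size-2 choices, {D1, D4} is lowest.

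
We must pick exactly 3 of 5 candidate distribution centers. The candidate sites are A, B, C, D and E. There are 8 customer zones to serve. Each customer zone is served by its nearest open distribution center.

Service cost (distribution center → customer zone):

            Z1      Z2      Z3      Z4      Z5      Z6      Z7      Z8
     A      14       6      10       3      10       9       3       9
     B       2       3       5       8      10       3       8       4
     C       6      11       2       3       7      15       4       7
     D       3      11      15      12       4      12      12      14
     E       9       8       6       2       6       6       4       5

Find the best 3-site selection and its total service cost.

With exactly 3 open, each customer zone uses its cheapest among the chosen.
{B, C, D}: Z1→B 2, Z2→B 3, Z3→C 2, Z4→C 3, Z5→D 4, Z6→B 3, Z7→C 4, Z8→B 4. Service cost 25.
{B, C, E}: service cost 26
{A, B, C}: service cost 27
Among all 10 size-3 choices, {B, C, D} is lowest.

Choose B, C and D; total service cost 25.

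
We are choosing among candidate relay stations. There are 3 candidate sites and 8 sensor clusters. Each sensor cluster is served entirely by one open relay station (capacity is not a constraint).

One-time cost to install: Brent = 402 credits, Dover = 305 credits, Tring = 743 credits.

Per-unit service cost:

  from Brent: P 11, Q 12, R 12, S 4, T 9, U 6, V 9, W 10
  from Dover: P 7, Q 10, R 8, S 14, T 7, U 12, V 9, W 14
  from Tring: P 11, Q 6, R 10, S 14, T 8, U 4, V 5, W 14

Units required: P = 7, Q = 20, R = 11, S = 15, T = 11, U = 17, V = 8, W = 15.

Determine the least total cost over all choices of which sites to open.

Minimum total cost: 1334

For any fixed open set, each sensor cluster goes to its cheapest open site; total = fixed + service.
{Brent}: P→Brent 11·7=77, Q→Brent 12·20=240, R→Brent 12·11=132, S→Brent 4·15=60, T→Brent 9·11=99, U→Brent 6·17=102, V→Brent 9·8=72, W→Brent 10·15=150. Service 932; fixed 402; total 1334.
{Dover}: P→Dover 7·7=49, Q→Dover 10·20=200, R→Dover 8·11=88, S→Dover 14·15=210, T→Dover 7·11=77, U→Dover 12·17=204, V→Dover 9·8=72, W→Dover 14·15=210. Service 1110; fixed 305; total 1415.
{Brent, Dover}: service 798 + fixed 707 = 1505
{Brent, Dover, Tring}: service 652 + fixed 1450 = 2102
No other subset beats 1334.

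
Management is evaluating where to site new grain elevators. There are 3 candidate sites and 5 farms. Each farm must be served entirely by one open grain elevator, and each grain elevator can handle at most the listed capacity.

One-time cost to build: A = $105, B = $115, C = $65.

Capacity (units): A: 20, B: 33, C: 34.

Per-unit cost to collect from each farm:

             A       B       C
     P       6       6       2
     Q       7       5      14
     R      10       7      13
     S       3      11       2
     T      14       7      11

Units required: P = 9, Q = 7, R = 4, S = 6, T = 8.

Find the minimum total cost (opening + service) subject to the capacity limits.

Minimum total cost: 329

Open {B, C}: P→C 2·9=18, Q→B 5·7=35, R→B 7·4=28, S→C 2·6=12, T→B 7·8=56.
Loads: B carries 19/33, C carries 15/34. Service 149; fixed 180; total 329.
Next best feasible plan costs 333.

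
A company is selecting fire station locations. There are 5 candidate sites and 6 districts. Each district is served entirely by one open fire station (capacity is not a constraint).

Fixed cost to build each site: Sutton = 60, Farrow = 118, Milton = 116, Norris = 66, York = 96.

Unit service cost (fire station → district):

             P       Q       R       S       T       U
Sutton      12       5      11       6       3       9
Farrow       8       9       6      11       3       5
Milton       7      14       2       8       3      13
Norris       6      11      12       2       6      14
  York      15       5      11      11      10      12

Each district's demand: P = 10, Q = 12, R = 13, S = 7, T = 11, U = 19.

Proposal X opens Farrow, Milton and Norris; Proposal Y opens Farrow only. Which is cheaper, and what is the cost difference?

Proposal X: {Farrow, Milton, Norris}: P→Norris 6·10=60, Q→Farrow 9·12=108, R→Milton 2·13=26, S→Norris 2·7=14, T→Farrow 3·11=33, U→Farrow 5·19=95. Service 336; fixed 300; total 636.
Proposal Y: {Farrow}: P→Farrow 8·10=80, Q→Farrow 9·12=108, R→Farrow 6·13=78, S→Farrow 11·7=77, T→Farrow 3·11=33, U→Farrow 5·19=95. Service 471; fixed 118; total 589.
Difference: |636 − 589| = 47.

Proposal Y is cheaper by 47.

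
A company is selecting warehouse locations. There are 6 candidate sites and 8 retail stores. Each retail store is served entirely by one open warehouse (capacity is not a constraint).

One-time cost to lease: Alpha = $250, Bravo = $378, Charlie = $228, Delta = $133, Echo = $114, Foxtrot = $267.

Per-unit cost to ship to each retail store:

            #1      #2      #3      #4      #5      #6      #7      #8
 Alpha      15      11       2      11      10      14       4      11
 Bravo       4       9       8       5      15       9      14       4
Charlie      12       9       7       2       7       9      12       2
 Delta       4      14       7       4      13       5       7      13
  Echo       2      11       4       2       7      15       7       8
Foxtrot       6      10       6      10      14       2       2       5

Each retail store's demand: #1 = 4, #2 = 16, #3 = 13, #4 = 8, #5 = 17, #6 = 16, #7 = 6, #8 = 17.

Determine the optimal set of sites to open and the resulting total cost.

For any fixed open set, each retail store goes to its cheapest open site; total = fixed + service.
{Echo, Foxtrot}: #1→Echo 2·4=8, #2→Foxtrot 10·16=160, #3→Echo 4·13=52, #4→Echo 2·8=16, #5→Echo 7·17=119, #6→Foxtrot 2·16=32, #7→Foxtrot 2·6=12, #8→Foxtrot 5·17=85. Service 484; fixed 381; total 865.
{Delta, Echo}: service 629 + fixed 247 = 876
{Charlie}: service 668 + fixed 228 = 896
{Alpha, Bravo, Charlie, Delta, Echo, Foxtrot}: service 391 + fixed 1370 = 1761
No other subset beats 865.

Open Echo and Foxtrot; minimum total cost 865.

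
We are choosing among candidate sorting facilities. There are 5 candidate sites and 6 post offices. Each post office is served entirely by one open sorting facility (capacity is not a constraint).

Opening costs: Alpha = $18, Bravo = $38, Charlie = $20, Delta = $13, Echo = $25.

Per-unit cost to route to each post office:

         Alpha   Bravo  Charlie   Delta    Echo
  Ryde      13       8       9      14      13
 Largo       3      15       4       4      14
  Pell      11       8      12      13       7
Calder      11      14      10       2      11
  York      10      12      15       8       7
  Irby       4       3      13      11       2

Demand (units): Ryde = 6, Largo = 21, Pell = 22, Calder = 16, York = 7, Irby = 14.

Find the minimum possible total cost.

For any fixed open set, each post office goes to its cheapest open site; total = fixed + service.
{Alpha, Charlie, Delta, Echo}: Ryde→Charlie 9·6=54, Largo→Alpha 3·21=63, Pell→Echo 7·22=154, Calder→Delta 2·16=32, York→Echo 7·7=49, Irby→Echo 2·14=28. Service 380; fixed 76; total 456.
{Charlie, Delta, Echo}: service 401 + fixed 58 = 459
{Alpha, Delta, Echo}: service 404 + fixed 56 = 460
{Alpha, Bravo, Charlie, Delta, Echo}: service 374 + fixed 114 = 488
No other subset beats 456.

Minimum total cost: 456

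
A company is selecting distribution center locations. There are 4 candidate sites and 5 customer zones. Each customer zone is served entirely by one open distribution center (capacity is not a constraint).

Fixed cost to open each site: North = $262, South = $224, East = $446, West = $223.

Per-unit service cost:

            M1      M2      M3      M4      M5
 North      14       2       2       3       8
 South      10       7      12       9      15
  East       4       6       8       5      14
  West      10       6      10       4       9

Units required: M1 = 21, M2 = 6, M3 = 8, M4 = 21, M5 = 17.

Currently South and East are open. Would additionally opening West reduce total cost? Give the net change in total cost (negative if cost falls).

No — net change +117 (cost rises by 117).

Current service cost with {South, East}: 527.
Adding West: each customer zone re-picks its cheapest; new service cost 421, saving 106.
Extra fixed cost: 223. Net change = 223 − 106 = 117.
(Totals: 1197 → 1314.)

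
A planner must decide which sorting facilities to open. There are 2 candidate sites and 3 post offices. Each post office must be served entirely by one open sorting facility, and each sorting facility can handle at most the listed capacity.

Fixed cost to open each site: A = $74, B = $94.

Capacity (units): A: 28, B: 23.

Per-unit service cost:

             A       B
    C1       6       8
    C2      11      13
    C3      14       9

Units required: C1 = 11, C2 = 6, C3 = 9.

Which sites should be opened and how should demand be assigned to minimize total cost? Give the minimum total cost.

Open {A}: C1→A 6·11=66, C2→A 11·6=66, C3→A 14·9=126.
Loads: A carries 26/28. Service 258; fixed 74; total 332.
Next best feasible plan costs 381.

Minimum total cost: 332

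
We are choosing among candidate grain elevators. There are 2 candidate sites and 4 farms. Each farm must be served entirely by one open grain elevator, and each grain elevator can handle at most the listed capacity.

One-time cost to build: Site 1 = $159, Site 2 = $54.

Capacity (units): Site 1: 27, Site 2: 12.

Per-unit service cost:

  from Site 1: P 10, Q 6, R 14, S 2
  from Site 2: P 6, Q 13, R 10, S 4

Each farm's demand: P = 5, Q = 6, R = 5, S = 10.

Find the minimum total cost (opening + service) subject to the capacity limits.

Minimum total cost: 335

Open {Site 1}: P→Site 1 10·5=50, Q→Site 1 6·6=36, R→Site 1 14·5=70, S→Site 1 2·10=20.
Loads: Site 1 carries 26/27. Service 176; fixed 159; total 335.
Next best feasible plan costs 349.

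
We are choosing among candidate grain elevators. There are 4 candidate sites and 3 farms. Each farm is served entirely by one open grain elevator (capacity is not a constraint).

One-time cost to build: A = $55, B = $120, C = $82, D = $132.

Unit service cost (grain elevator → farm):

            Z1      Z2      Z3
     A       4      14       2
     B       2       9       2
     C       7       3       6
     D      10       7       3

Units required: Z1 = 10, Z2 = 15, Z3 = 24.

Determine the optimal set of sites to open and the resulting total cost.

Open A and C; minimum total cost 270.

For any fixed open set, each farm goes to its cheapest open site; total = fixed + service.
{A, C}: Z1→A 4·10=40, Z2→C 3·15=45, Z3→A 2·24=48. Service 133; fixed 137; total 270.
{B, C}: service 113 + fixed 202 = 315
{B}: Z1→B 2·10=20, Z2→B 9·15=135, Z3→B 2·24=48. Service 203; fixed 120; total 323.
{A, B, C, D}: service 113 + fixed 389 = 502
No other subset beats 270.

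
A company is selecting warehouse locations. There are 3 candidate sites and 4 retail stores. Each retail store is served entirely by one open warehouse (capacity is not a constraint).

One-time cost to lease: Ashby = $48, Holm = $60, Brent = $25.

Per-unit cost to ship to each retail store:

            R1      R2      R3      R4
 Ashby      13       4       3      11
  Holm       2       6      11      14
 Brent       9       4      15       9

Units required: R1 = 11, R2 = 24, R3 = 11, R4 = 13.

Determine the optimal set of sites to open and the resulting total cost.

For any fixed open set, each retail store goes to its cheapest open site; total = fixed + service.
{Ashby, Holm, Brent}: R1→Holm 2·11=22, R2→Ashby 4·24=96, R3→Ashby 3·11=33, R4→Brent 9·13=117. Service 268; fixed 133; total 401.
{Ashby, Holm}: service 294 + fixed 108 = 402
{Ashby, Brent}: service 345 + fixed 73 = 418
{Brent}: R1→Brent 9·11=99, R2→Brent 4·24=96, R3→Brent 15·11=165, R4→Brent 9·13=117. Service 477; fixed 25; total 502.
No other subset beats 401.

Open Ashby, Holm and Brent; minimum total cost 401.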